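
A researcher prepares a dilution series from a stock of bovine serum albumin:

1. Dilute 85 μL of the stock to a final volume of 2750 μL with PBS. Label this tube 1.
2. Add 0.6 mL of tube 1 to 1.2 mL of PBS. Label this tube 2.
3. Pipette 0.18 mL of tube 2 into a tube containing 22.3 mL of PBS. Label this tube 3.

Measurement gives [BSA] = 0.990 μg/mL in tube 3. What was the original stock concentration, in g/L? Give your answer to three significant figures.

12.0 g/L

Step 1: 85 μL brought to 2750 μL → factor 2750/85 = 32.353
Step 2: 0.6 mL + 1.2 mL = 1.8 mL total → factor 1.8/0.6 = 3
Step 3: 0.18 mL + 22.3 mL = 22.48 mL total → factor 22.48/0.18 = 124.89
Overall dilution factor = 32.353 × 3 × 124.89 = 12122
Stock = 0.990 μg/mL × 12122 = 1.200 × 10^4 μg/mL = 12.0 g/L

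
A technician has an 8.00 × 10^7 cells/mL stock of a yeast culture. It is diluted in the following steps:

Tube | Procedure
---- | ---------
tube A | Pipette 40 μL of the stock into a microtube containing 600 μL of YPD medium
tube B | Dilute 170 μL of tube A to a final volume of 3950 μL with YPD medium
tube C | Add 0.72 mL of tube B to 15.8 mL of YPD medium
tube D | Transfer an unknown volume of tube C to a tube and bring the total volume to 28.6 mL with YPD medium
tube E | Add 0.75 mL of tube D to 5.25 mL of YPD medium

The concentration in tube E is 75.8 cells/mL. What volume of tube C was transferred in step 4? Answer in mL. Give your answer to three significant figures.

1.85 mL

Step 1: 40 μL + 600 μL = 640 μL total → factor 640/40 = 16
Step 2: 170 μL brought to 3950 μL → factor 3950/170 = 23.235
Step 3: 0.72 mL + 15.8 mL = 16.52 mL total → factor 16.52/0.72 = 22.944
Step 4: v brought to 28.6 mL → factor = 28.6 mL/v
Step 5: 0.75 mL + 5.25 mL = 6 mL total → factor 6/0.75 = 8
Product of known-step factors = 68239
Overall factor = 8.00 × 10^7 cells/mL / (75.8 cells/mL) = 1.0554 × 10^6
Step-4 factor = 1.0554 × 10^6 / 68239 = 15.466
v = 28.6 mL / 15.466 = 1.85 mL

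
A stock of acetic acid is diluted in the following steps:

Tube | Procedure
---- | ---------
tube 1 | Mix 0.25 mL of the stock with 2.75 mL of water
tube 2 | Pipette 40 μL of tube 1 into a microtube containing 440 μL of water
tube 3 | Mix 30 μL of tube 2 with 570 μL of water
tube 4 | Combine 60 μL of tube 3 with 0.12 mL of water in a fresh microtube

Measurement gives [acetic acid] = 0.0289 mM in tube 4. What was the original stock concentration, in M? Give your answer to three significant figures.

0.250 M

Step 1: 0.25 mL + 2.75 mL = 3 mL total → factor 3/0.25 = 12
Step 2: 40 μL + 440 μL = 480 μL total → factor 480/40 = 12
Step 3: 30 μL + 570 μL = 600 μL total → factor 600/30 = 20
Step 4: 60 μL + 0.12 mL = 180 μL total → factor 180/60 = 3
Overall dilution factor = 12 × 12 × 20 × 3 = 8640
Stock = 0.0289 mM × 8640 = 249.7 mM = 0.250 M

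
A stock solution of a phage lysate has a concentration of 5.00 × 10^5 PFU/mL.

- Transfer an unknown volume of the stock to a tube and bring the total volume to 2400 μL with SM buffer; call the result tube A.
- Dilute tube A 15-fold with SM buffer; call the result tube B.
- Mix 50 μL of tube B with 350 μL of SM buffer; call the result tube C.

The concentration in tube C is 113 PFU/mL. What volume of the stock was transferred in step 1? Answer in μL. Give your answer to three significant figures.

65.1 μL

Step 1: v brought to 2400 μL → factor = 2400 μL/v
Step 2: 15-fold → factor 15
Step 3: 50 μL + 350 μL = 400 μL total → factor 400/50 = 8
Product of known-step factors = 120
Overall factor = 5.00 × 10^5 PFU/mL / (113 PFU/mL) = 4424.8
Step-1 factor = 4424.8 / 120 = 36.873
v = 2400 μL / 36.873 = 65.1 μL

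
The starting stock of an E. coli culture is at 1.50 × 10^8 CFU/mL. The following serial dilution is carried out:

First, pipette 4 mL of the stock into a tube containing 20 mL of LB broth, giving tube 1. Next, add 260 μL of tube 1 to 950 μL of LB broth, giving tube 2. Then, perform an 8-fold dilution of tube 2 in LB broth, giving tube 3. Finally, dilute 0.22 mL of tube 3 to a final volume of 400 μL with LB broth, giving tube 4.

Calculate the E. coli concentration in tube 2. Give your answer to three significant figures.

Step 1: 4 mL + 20 mL = 24 mL total → factor 24/4 = 6
Step 2: 260 μL + 950 μL = 1210 μL total → factor 1210/260 = 4.6538
Dilution factor through tube 2 = 6 × 4.6538 = 27.923
[tube 2] = 1.50 × 10^8 CFU/mL / 27.923 = 5.37 × 10^6 CFU/mL

5.37 × 10^6 CFU/mL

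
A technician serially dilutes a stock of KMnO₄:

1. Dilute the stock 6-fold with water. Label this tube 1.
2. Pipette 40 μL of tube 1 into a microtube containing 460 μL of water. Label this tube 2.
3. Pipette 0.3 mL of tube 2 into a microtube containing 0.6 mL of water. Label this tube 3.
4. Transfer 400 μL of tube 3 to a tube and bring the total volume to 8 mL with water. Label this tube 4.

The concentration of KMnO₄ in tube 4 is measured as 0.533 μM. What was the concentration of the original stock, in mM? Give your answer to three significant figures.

2.40 mM

Step 1: 6-fold → factor 6
Step 2: 40 μL + 460 μL = 500 μL total → factor 500/40 = 12.5
Step 3: 0.3 mL + 0.6 mL = 0.9 mL total → factor 0.9/0.3 = 3
Step 4: 400 μL brought to 8 mL → factor 8000/400 = 20
Overall dilution factor = 6 × 12.5 × 3 × 20 = 4500
Stock = 0.533 μM × 4500 = 2398 μM = 2.40 mM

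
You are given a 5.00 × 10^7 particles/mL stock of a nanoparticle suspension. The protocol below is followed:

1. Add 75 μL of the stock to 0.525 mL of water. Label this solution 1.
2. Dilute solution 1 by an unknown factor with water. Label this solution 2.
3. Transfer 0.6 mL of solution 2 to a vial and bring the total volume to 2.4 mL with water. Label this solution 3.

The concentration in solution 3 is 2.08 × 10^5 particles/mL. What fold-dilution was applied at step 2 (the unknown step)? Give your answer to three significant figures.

Step 1: 75 μL + 0.525 mL = 600 μL total → factor 600/75 = 8
Step 2: unknown factor x
Step 3: 0.6 mL brought to 2.4 mL → factor 2.4/0.6 = 4
Product of known-step factors = 32
Overall factor = 5.00 × 10^7 particles/mL / (2.08 × 10^5 particles/mL) = 240.38
x = 240.38 / 32 = 7.51

7.51-fold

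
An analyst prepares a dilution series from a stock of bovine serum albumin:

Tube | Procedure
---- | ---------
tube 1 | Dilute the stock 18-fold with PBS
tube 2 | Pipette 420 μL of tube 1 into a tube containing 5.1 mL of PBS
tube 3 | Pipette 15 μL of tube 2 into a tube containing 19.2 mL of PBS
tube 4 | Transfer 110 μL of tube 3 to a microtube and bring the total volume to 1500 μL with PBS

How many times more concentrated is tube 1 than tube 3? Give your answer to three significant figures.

Step 1: 18-fold → factor 18
Step 2: 420 μL + 5.1 mL = 5520 μL total → factor 5520/420 = 13.143
Step 3: 15 μL + 19.2 mL = 19215 μL total → factor 19215/15 = 1281
Dilution factor to tube 1 = 18; to tube 3 = 3.0305 × 10^5
[tube 1]/[tube 3] = (factor to tube 3)/(factor to tube 1) = 3.0305 × 10^5/18 = 1.68 × 10^4

1.68 × 10^4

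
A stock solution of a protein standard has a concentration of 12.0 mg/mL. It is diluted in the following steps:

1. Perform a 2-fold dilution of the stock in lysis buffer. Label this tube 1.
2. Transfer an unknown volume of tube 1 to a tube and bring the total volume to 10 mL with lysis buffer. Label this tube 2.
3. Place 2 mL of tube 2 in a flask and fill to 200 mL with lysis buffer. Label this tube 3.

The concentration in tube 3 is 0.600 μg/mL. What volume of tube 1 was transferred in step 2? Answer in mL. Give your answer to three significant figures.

0.100 mL

Step 1: 2-fold → factor 2
Step 2: v brought to 10 mL → factor = 10 mL/v
Step 3: 2 mL brought to 200 mL → factor 200/2 = 100
Product of known-step factors = 200
Overall factor = 12.0 mg/mL / (0.600 μg/mL) = 20000
Step-2 factor = 20000 / 200 = 100
v = 10 mL / 100 = 0.100 mL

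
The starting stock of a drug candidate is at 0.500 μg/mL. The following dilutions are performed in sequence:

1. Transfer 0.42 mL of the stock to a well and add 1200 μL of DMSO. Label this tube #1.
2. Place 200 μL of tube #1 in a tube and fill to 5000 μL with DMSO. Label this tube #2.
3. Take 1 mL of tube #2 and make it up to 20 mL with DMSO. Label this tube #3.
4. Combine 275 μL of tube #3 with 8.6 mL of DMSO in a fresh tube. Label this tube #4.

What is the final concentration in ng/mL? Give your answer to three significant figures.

Step 1: 0.42 mL + 1200 μL = 1.62 mL total → factor 1.62/0.42 = 3.8571
Step 2: 200 μL brought to 5000 μL → factor 5000/200 = 25
Step 3: 1 mL brought to 20 mL → factor 20/1 = 20
Step 4: 275 μL + 8.6 mL = 8875 μL total → factor 8875/275 = 32.273
Overall dilution factor = 3.8571 × 25 × 20 × 32.273 = 62240
Final = 0.500 μg/mL / 62240 = 8.033 × 10^-6 μg/mL = 0.00803 ng/mL

0.00803 ng/mL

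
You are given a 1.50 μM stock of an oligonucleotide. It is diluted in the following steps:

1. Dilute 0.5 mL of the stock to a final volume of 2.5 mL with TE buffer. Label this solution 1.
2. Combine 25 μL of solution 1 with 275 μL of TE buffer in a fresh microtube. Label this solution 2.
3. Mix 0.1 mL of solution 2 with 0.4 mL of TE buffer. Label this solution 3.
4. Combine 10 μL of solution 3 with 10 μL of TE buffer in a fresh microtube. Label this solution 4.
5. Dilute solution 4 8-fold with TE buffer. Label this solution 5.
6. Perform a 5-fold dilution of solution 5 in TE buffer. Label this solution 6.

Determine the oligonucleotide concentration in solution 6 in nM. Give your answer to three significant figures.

0.0625 nM

Step 1: 0.5 mL brought to 2.5 mL → factor 2.5/0.5 = 5
Step 2: 25 μL + 275 μL = 300 μL total → factor 300/25 = 12
Step 3: 0.1 mL + 0.4 mL = 0.5 mL total → factor 0.5/0.1 = 5
Step 4: 10 μL + 10 μL = 20 μL total → factor 20/10 = 2
Step 5: 8-fold → factor 8
Step 6: 5-fold → factor 5
Overall dilution factor = 5 × 12 × 5 × 2 × 8 × 5 = 24000
Final = 1.50 μM / 24000 = 6.250 × 10^-5 μM = 0.0625 nM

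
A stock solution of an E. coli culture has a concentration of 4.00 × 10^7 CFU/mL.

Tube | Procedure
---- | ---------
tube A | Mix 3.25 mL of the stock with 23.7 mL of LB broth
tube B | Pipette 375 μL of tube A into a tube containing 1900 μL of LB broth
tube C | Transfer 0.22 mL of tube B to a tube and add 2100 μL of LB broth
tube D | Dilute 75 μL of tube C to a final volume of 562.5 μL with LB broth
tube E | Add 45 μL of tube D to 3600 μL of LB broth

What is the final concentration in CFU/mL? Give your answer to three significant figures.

Step 1: 3.25 mL + 23.7 mL = 26.95 mL total → factor 26.95/3.25 = 8.2923
Step 2: 375 μL + 1900 μL = 2275 μL total → factor 2275/375 = 6.0667
Step 3: 0.22 mL + 2100 μL = 2.32 mL total → factor 2.32/0.22 = 10.545
Step 4: 75 μL brought to 562.5 μL → factor 562.5/75 = 7.5
Step 5: 45 μL + 3600 μL = 3645 μL total → factor 3645/45 = 81
Overall dilution factor = 8.2923 × 6.0667 × 10.545 × 7.5 × 81 = 3.2228 × 10^5
Final = 4.00 × 10^7 CFU/mL / 3.2228 × 10^5 = 124 CFU/mL

124 CFU/mL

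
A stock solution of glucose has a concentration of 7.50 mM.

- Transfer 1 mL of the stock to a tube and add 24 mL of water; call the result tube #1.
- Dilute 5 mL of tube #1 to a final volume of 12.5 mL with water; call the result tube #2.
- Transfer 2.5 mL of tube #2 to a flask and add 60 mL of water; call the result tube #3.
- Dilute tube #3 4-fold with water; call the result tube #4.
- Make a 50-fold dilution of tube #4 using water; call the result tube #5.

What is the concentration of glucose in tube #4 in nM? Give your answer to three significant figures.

Step 1: 1 mL + 24 mL = 25 mL total → factor 25/1 = 25
Step 2: 5 mL brought to 12.5 mL → factor 12.5/5 = 2.5
Step 3: 2.5 mL + 60 mL = 62.5 mL total → factor 62.5/2.5 = 25
Step 4: 4-fold → factor 4
Dilution factor through tube #4 = 25 × 2.5 × 25 × 4 = 6250
[tube #4] = 7.50 mM / 6250 = 0.001200 mM = 1.20 × 10^3 nM

1.20 × 10^3 nM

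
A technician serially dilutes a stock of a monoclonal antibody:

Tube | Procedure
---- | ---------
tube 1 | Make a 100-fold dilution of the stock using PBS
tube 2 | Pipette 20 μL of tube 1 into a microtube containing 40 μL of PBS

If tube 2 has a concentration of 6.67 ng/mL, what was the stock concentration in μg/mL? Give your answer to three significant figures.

Step 1: 100-fold → factor 100
Step 2: 20 μL + 40 μL = 60 μL total → factor 60/20 = 3
Overall dilution factor = 100 × 3 = 300
Stock = 6.67 ng/mL × 300 = 2001 ng/mL = 2.00 μg/mL

2.00 μg/mL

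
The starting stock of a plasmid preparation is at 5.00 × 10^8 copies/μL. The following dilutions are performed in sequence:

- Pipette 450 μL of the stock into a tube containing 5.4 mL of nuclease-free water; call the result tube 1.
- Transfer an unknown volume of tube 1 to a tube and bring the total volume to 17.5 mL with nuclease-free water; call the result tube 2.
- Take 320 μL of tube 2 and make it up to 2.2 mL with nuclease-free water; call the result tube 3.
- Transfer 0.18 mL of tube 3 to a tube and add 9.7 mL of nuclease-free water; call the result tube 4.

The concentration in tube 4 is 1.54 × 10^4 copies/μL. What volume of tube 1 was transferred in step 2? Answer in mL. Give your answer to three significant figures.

2.64 mL

Step 1: 450 μL + 5.4 mL = 5850 μL total → factor 5850/450 = 13
Step 2: v brought to 17.5 mL → factor = 17.5 mL/v
Step 3: 320 μL brought to 2.2 mL → factor 2200/320 = 6.875
Step 4: 0.18 mL + 9.7 mL = 9.88 mL total → factor 9.88/0.18 = 54.889
Product of known-step factors = 4905.7
Overall factor = 5.00 × 10^8 copies/μL / (1.54 × 10^4 copies/μL) = 32468
Step-2 factor = 32468 / 4905.7 = 6.6183
v = 17.5 mL / 6.6183 = 2.64 mL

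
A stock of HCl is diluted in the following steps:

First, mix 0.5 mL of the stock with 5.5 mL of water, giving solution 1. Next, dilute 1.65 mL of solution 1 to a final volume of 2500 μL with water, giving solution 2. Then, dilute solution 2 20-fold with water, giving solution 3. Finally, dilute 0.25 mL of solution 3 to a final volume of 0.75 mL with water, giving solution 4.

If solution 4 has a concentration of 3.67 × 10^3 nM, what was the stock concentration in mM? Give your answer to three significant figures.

4.00 mM

Step 1: 0.5 mL + 5.5 mL = 6 mL total → factor 6/0.5 = 12
Step 2: 1.65 mL brought to 2500 μL → factor 2.5/1.65 = 1.5152
Step 3: 20-fold → factor 20
Step 4: 0.25 mL brought to 0.75 mL → factor 0.75/0.25 = 3
Overall dilution factor = 12 × 1.5152 × 20 × 3 = 1090.9
Stock = 3.67 × 10^3 nM × 1090.9 = 4.004 × 10^6 nM = 4.00 mM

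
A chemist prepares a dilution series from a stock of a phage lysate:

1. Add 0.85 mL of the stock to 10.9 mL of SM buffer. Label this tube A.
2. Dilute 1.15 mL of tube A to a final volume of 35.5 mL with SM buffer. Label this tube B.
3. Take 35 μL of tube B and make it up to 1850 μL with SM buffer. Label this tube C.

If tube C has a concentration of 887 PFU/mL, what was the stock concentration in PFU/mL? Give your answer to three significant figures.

2.00 × 10^7 PFU/mL

Step 1: 0.85 mL + 10.9 mL = 11.75 mL total → factor 11.75/0.85 = 13.824
Step 2: 1.15 mL brought to 35.5 mL → factor 35.5/1.15 = 30.87
Step 3: 35 μL brought to 1850 μL → factor 1850/35 = 52.857
Overall dilution factor = 13.824 × 30.87 × 52.857 = 22556
Stock = 887 PFU/mL × 22556 = 2.00 × 10^7 PFU/mL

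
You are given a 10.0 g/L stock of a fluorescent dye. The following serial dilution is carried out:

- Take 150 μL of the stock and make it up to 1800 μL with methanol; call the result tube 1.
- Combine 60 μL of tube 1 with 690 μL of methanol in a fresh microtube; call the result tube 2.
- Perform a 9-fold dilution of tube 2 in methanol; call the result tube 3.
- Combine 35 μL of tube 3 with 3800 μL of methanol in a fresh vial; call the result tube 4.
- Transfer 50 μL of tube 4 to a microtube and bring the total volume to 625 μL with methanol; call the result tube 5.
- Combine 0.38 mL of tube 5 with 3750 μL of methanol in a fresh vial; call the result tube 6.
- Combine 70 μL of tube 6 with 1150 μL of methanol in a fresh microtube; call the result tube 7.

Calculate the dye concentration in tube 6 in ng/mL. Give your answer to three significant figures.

0.498 ng/mL

Step 1: 150 μL brought to 1800 μL → factor 1800/150 = 12
Step 2: 60 μL + 690 μL = 750 μL total → factor 750/60 = 12.5
Step 3: 9-fold → factor 9
Step 4: 35 μL + 3800 μL = 3835 μL total → factor 3835/35 = 109.57
Step 5: 50 μL brought to 625 μL → factor 625/50 = 12.5
Step 6: 0.38 mL + 3750 μL = 4.13 mL total → factor 4.13/0.38 = 10.868
Dilution factor through tube 6 = 12 × 12.5 × 9 × 109.57 × 12.5 × 10.868 = 2.0096 × 10^7
[tube 6] = 10.0 g/L / 2.0096 × 10^7 = 4.976 × 10^-7 g/L = 0.498 ng/mL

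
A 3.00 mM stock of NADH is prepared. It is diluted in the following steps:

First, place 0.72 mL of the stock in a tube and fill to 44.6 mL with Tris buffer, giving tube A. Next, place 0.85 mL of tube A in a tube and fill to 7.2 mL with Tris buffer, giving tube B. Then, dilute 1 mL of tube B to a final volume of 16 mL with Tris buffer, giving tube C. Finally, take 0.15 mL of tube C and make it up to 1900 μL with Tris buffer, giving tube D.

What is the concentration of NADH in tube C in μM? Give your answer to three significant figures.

0.357 μM

Step 1: 0.72 mL brought to 44.6 mL → factor 44.6/0.72 = 61.944
Step 2: 0.85 mL brought to 7.2 mL → factor 7.2/0.85 = 8.4706
Step 3: 1 mL brought to 16 mL → factor 16/1 = 16
Dilution factor through tube C = 61.944 × 8.4706 × 16 = 8395.3
[tube C] = 3.00 mM / 8395.3 = 0.0003573 mM = 0.357 μM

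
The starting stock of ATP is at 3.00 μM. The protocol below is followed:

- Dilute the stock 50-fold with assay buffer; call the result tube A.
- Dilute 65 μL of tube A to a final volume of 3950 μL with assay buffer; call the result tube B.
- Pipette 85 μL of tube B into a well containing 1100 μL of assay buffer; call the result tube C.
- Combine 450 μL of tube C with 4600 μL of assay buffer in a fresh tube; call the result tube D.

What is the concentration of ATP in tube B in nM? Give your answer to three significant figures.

0.987 nM

Step 1: 50-fold → factor 50
Step 2: 65 μL brought to 3950 μL → factor 3950/65 = 60.769
Dilution factor through tube B = 50 × 60.769 = 3038.5
[tube B] = 3.00 μM / 3038.5 = 0.0009873 μM = 0.987 nM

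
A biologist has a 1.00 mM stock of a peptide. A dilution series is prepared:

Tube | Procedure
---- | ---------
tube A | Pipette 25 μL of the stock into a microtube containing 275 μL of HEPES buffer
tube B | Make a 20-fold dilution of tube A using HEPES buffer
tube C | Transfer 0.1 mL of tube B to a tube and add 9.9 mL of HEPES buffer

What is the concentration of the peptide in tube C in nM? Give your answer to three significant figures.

Step 1: 25 μL + 275 μL = 300 μL total → factor 300/25 = 12
Step 2: 20-fold → factor 20
Step 3: 0.1 mL + 9.9 mL = 10 mL total → factor 10/0.1 = 100
Overall dilution factor = 12 × 20 × 100 = 24000
Final = 1.00 mM / 24000 = 4.167 × 10^-5 mM = 41.7 nM

41.7 nM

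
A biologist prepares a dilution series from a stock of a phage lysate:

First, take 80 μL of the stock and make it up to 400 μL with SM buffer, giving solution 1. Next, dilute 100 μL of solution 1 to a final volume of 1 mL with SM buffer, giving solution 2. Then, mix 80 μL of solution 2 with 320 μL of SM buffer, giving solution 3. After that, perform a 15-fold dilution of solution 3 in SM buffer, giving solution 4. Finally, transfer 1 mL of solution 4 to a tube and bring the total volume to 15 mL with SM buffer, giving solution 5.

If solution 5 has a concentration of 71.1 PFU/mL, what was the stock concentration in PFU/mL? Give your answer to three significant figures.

Step 1: 80 μL brought to 400 μL → factor 400/80 = 5
Step 2: 100 μL brought to 1 mL → factor 1000/100 = 10
Step 3: 80 μL + 320 μL = 400 μL total → factor 400/80 = 5
Step 4: 15-fold → factor 15
Step 5: 1 mL brought to 15 mL → factor 15/1 = 15
Overall dilution factor = 5 × 10 × 5 × 15 × 15 = 56250
Stock = 71.1 PFU/mL × 56250 = 4.00 × 10^6 PFU/mL

4.00 × 10^6 PFU/mL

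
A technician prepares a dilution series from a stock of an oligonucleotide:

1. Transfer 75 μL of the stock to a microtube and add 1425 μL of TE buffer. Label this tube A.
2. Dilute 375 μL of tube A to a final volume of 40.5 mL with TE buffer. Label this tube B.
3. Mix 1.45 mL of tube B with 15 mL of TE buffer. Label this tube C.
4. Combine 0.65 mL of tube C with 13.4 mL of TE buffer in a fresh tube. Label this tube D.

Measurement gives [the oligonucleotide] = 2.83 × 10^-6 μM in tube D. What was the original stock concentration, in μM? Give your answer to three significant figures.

Step 1: 75 μL + 1425 μL = 1500 μL total → factor 1500/75 = 20
Step 2: 375 μL brought to 40.5 mL → factor 40500/375 = 108
Step 3: 1.45 mL + 15 mL = 16.45 mL total → factor 16.45/1.45 = 11.345
Step 4: 0.65 mL + 13.4 mL = 14.05 mL total → factor 14.05/0.65 = 21.615
Overall dilution factor = 20 × 108 × 11.345 × 21.615 = 5.2968 × 10^5
Stock = 2.83 × 10^-6 μM × 5.2968 × 10^5 = 1.50 μM

1.50 μM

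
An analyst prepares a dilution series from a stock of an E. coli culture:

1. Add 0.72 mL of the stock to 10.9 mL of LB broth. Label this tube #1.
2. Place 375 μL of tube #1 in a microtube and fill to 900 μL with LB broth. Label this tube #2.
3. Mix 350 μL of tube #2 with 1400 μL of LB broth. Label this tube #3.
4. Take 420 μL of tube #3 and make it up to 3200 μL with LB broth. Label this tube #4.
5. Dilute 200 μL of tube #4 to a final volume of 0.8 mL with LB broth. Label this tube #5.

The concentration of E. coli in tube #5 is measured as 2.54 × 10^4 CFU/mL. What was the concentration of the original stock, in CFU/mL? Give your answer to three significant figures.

1.50 × 10^8 CFU/mL

Step 1: 0.72 mL + 10.9 mL = 11.62 mL total → factor 11.62/0.72 = 16.139
Step 2: 375 μL brought to 900 μL → factor 900/375 = 2.4
Step 3: 350 μL + 1400 μL = 1750 μL total → factor 1750/350 = 5
Step 4: 420 μL brought to 3200 μL → factor 3200/420 = 7.619
Step 5: 200 μL brought to 0.8 mL → factor 800/200 = 4
Overall dilution factor = 16.139 × 2.4 × 5 × 7.619 × 4 = 5902.2
Stock = 2.54 × 10^4 CFU/mL × 5902.2 = 1.50 × 10^8 CFU/mL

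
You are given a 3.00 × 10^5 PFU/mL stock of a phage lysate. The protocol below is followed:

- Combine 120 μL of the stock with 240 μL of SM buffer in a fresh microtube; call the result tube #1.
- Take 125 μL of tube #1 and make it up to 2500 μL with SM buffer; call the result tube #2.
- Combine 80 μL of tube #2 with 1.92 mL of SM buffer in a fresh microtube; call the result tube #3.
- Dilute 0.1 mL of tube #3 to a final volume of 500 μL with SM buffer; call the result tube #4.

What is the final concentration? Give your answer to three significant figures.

40.0 PFU/mL

Step 1: 120 μL + 240 μL = 360 μL total → factor 360/120 = 3
Step 2: 125 μL brought to 2500 μL → factor 2500/125 = 20
Step 3: 80 μL + 1.92 mL = 2000 μL total → factor 2000/80 = 25
Step 4: 0.1 mL brought to 500 μL → factor 0.5/0.1 = 5
Overall dilution factor = 3 × 20 × 25 × 5 = 7500
Final = 3.00 × 10^5 PFU/mL / 7500 = 40.0 PFU/mL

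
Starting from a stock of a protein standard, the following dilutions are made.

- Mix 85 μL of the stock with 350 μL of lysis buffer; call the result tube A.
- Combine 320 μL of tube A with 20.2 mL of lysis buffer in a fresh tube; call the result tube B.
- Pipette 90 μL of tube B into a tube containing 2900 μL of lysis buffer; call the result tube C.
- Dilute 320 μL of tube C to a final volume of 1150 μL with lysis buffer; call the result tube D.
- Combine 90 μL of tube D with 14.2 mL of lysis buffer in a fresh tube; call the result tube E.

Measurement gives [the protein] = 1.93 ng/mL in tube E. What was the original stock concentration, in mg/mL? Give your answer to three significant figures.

Step 1: 85 μL + 350 μL = 435 μL total → factor 435/85 = 5.1176
Step 2: 320 μL + 20.2 mL = 20520 μL total → factor 20520/320 = 64.125
Step 3: 90 μL + 2900 μL = 2990 μL total → factor 2990/90 = 33.222
Step 4: 320 μL brought to 1150 μL → factor 1150/320 = 3.5938
Step 5: 90 μL + 14.2 mL = 14290 μL total → factor 14290/90 = 158.78
Overall dilution factor = 5.1176 × 64.125 × 33.222 × 3.5938 × 158.78 = 6.2211 × 10^6
Stock = 1.93 ng/mL × 6.2211 × 10^6 = 1.201 × 10^7 ng/mL = 12.0 mg/mL

12.0 mg/mL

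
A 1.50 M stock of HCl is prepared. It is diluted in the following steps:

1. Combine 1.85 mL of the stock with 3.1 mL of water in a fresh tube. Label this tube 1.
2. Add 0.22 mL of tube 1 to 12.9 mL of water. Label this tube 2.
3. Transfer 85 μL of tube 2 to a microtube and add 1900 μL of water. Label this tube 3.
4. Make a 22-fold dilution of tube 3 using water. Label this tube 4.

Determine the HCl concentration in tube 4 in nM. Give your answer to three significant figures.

1.83 × 10^4 nM

Step 1: 1.85 mL + 3.1 mL = 4.95 mL total → factor 4.95/1.85 = 2.6757
Step 2: 0.22 mL + 12.9 mL = 13.12 mL total → factor 13.12/0.22 = 59.636
Step 3: 85 μL + 1900 μL = 1985 μL total → factor 1985/85 = 23.353
Step 4: 22-fold → factor 22
Overall dilution factor = 2.6757 × 59.636 × 23.353 × 22 = 81980
Final = 1.50 M / 81980 = 1.830 × 10^-5 M = 1.83 × 10^4 nM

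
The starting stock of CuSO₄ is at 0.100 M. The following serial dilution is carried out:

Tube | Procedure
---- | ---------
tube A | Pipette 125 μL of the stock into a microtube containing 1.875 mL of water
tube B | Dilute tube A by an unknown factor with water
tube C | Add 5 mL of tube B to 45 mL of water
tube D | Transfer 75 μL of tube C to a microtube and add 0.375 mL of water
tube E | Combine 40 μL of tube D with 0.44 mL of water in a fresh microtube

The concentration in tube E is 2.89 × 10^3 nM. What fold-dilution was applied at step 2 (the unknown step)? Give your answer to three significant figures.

Step 1: 125 μL + 1.875 mL = 2000 μL total → factor 2000/125 = 16
Step 2: unknown factor x
Step 3: 5 mL + 45 mL = 50 mL total → factor 50/5 = 10
Step 4: 75 μL + 0.375 mL = 450 μL total → factor 450/75 = 6
Step 5: 40 μL + 0.44 mL = 480 μL total → factor 480/40 = 12
Product of known-step factors = 11520
Overall factor = 0.100 M / (2.89 × 10^3 nM) = 34602
x = 34602 / 11520 = 3.00

3.00-fold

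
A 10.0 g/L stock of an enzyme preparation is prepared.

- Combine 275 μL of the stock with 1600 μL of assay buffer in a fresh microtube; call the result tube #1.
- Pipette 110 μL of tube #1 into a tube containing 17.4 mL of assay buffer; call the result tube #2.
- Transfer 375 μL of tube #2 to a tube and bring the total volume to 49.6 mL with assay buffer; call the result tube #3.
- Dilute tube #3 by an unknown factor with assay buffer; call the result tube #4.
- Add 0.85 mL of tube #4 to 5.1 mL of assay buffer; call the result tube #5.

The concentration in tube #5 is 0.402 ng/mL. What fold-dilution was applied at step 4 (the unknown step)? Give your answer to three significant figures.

24.8-fold

Step 1: 275 μL + 1600 μL = 1875 μL total → factor 1875/275 = 6.8182
Step 2: 110 μL + 17.4 mL = 17510 μL total → factor 17510/110 = 159.18
Step 3: 375 μL brought to 49.6 mL → factor 49600/375 = 132.27
Step 4: unknown factor x
Step 5: 0.85 mL + 5.1 mL = 5.95 mL total → factor 5.95/0.85 = 7
Product of known-step factors = 1.0049 × 10^6
Overall factor = 10.0 g/L / (0.402 ng/mL) = 2.4876 × 10^7
x = 2.4876 × 10^7 / 1.0049 × 10^6 = 24.8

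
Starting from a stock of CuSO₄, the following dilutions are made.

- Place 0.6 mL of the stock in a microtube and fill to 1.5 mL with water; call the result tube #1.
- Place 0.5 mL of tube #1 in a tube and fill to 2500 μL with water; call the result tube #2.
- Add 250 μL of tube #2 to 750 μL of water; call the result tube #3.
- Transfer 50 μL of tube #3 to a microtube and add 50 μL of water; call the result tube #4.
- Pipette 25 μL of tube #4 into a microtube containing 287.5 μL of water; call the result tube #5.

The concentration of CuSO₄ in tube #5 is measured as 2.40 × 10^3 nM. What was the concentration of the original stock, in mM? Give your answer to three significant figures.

Step 1: 0.6 mL brought to 1.5 mL → factor 1.5/0.6 = 2.5
Step 2: 0.5 mL brought to 2500 μL → factor 2.5/0.5 = 5
Step 3: 250 μL + 750 μL = 1000 μL total → factor 1000/250 = 4
Step 4: 50 μL + 50 μL = 100 μL total → factor 100/50 = 2
Step 5: 25 μL + 287.5 μL = 312.5 μL total → factor 312.5/25 = 12.5
Overall dilution factor = 2.5 × 5 × 4 × 2 × 12.5 = 1250
Stock = 2.40 × 10^3 nM × 1250 = 3.000 × 10^6 nM = 3.00 mM

3.00 mM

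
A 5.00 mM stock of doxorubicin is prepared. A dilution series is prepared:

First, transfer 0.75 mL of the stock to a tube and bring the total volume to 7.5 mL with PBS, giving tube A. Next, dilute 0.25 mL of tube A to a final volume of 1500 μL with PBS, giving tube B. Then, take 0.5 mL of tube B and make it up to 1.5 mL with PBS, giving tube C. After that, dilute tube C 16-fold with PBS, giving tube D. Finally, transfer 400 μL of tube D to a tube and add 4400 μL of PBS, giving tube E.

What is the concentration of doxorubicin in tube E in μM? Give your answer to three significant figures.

Step 1: 0.75 mL brought to 7.5 mL → factor 7.5/0.75 = 10
Step 2: 0.25 mL brought to 1500 μL → factor 1.5/0.25 = 6
Step 3: 0.5 mL brought to 1.5 mL → factor 1.5/0.5 = 3
Step 4: 16-fold → factor 16
Step 5: 400 μL + 4400 μL = 4800 μL total → factor 4800/400 = 12
Overall dilution factor = 10 × 6 × 3 × 16 × 12 = 34560
Final = 5.00 mM / 34560 = 0.0001447 mM = 0.145 μM

0.145 μM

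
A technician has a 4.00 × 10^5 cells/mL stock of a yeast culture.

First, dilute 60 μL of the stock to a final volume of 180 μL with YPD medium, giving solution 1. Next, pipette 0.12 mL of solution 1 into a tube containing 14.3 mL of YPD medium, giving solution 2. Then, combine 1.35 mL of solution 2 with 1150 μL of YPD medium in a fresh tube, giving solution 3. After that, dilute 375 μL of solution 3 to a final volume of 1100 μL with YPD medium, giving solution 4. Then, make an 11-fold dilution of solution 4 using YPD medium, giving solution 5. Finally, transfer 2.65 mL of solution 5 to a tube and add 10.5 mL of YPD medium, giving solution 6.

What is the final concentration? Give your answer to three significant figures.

3.74 cells/mL

Step 1: 60 μL brought to 180 μL → factor 180/60 = 3
Step 2: 0.12 mL + 14.3 mL = 14.42 mL total → factor 14.42/0.12 = 120.17
Step 3: 1.35 mL + 1150 μL = 2.5 mL total → factor 2.5/1.35 = 1.8519
Step 4: 375 μL brought to 1100 μL → factor 1100/375 = 2.9333
Step 5: 11-fold → factor 11
Step 6: 2.65 mL + 10.5 mL = 13.15 mL total → factor 13.15/2.65 = 4.9623
Overall dilution factor = 3 × 120.17 × 1.8519 × 2.9333 × 11 × 4.9623 = 1.0689 × 10^5
Final = 4.00 × 10^5 cells/mL / 1.0689 × 10^5 = 3.74 cells/mL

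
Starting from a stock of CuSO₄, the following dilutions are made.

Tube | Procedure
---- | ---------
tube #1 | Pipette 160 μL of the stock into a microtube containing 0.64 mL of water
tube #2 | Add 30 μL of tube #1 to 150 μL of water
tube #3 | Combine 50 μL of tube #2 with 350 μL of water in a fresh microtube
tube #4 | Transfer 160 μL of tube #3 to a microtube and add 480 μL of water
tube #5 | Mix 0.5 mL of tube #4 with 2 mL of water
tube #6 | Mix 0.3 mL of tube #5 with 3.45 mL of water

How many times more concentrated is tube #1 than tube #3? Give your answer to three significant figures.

Step 1: 160 μL + 0.64 mL = 800 μL total → factor 800/160 = 5
Step 2: 30 μL + 150 μL = 180 μL total → factor 180/30 = 6
Step 3: 50 μL + 350 μL = 400 μL total → factor 400/50 = 8
Dilution factor to tube #1 = 5; to tube #3 = 240
[tube #1]/[tube #3] = (factor to tube #3)/(factor to tube #1) = 240/5 = 48.0

48.0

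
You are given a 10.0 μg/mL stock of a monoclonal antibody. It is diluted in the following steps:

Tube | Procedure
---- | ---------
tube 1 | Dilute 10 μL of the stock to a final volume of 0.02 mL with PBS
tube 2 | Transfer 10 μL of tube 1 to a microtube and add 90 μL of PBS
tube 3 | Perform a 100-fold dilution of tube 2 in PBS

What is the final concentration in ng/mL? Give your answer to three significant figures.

5.00 ng/mL

Step 1: 10 μL brought to 0.02 mL → factor 20/10 = 2
Step 2: 10 μL + 90 μL = 100 μL total → factor 100/10 = 10
Step 3: 100-fold → factor 100
Overall dilution factor = 2 × 10 × 100 = 2000
Final = 10.0 μg/mL / 2000 = 0.005000 μg/mL = 5.00 ng/mL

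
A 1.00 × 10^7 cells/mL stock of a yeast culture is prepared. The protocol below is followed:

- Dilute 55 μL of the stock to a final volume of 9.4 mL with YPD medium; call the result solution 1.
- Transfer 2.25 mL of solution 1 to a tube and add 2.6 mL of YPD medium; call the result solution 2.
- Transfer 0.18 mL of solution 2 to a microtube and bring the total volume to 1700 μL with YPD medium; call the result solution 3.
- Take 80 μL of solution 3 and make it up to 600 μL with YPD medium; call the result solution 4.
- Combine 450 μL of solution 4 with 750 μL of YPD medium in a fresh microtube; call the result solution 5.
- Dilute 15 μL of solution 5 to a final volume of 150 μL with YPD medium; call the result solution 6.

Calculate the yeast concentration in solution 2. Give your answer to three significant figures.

2.71 × 10^4 cells/mL

Step 1: 55 μL brought to 9.4 mL → factor 9400/55 = 170.91
Step 2: 2.25 mL + 2.6 mL = 4.85 mL total → factor 4.85/2.25 = 2.1556
Dilution factor through solution 2 = 170.91 × 2.1556 = 368.4
[solution 2] = 1.00 × 10^7 cells/mL / 368.4 = 2.71 × 10^4 cells/mL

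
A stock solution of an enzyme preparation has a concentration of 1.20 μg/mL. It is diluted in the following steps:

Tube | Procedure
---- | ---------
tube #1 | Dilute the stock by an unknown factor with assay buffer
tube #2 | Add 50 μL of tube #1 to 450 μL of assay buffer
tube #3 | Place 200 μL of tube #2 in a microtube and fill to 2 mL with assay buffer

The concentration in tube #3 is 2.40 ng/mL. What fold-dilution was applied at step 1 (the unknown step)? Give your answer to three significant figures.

Step 1: unknown factor x
Step 2: 50 μL + 450 μL = 500 μL total → factor 500/50 = 10
Step 3: 200 μL brought to 2 mL → factor 2000/200 = 10
Product of known-step factors = 100
Overall factor = 1.20 μg/mL / (2.40 ng/mL) = 500
x = 500 / 100 = 5.00

5.00-fold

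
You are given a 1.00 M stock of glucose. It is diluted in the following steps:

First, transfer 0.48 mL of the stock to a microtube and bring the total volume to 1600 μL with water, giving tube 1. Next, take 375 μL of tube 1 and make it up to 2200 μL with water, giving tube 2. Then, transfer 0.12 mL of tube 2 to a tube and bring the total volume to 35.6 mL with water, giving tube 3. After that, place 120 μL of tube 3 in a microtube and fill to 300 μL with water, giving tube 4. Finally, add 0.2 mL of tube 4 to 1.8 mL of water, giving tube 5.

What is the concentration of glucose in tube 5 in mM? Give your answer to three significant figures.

Step 1: 0.48 mL brought to 1600 μL → factor 1.6/0.48 = 3.3333
Step 2: 375 μL brought to 2200 μL → factor 2200/375 = 5.8667
Step 3: 0.12 mL brought to 35.6 mL → factor 35.6/0.12 = 296.67
Step 4: 120 μL brought to 300 μL → factor 300/120 = 2.5
Step 5: 0.2 mL + 1.8 mL = 2 mL total → factor 2/0.2 = 10
Overall dilution factor = 3.3333 × 5.8667 × 296.67 × 2.5 × 10 = 1.4504 × 10^5
Final = 1.00 M / 1.4504 × 10^5 = 6.895 × 10^-6 M = 0.00689 mM

0.00689 mM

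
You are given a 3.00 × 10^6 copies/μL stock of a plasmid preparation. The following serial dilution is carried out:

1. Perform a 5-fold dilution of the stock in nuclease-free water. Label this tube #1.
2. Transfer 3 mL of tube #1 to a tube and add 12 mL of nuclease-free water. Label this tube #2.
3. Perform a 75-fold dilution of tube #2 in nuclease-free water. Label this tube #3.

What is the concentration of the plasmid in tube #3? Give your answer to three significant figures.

1.60 × 10^3 copies/μL

Step 1: 5-fold → factor 5
Step 2: 3 mL + 12 mL = 15 mL total → factor 15/3 = 5
Step 3: 75-fold → factor 75
Overall dilution factor = 5 × 5 × 75 = 1875
Final = 3.00 × 10^6 copies/μL / 1875 = 1.60 × 10^3 copies/μL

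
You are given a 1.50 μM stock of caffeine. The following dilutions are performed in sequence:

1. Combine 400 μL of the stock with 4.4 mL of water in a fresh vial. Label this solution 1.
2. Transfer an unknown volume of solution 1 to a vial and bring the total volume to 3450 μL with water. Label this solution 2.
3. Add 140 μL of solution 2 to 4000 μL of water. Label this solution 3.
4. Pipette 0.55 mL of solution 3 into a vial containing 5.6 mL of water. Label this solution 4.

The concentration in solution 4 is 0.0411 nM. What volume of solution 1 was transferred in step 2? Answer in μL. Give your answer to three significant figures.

375 μL

Step 1: 400 μL + 4.4 mL = 4800 μL total → factor 4800/400 = 12
Step 2: v brought to 3450 μL → factor = 3450 μL/v
Step 3: 140 μL + 4000 μL = 4140 μL total → factor 4140/140 = 29.571
Step 4: 0.55 mL + 5.6 mL = 6.15 mL total → factor 6.15/0.55 = 11.182
Product of known-step factors = 3967.9
Overall factor = 1.50 μM / (0.0411 nM) = 36496
Step-2 factor = 36496 / 3967.9 = 9.1978
v = 3450 μL / 9.1978 = 375 μL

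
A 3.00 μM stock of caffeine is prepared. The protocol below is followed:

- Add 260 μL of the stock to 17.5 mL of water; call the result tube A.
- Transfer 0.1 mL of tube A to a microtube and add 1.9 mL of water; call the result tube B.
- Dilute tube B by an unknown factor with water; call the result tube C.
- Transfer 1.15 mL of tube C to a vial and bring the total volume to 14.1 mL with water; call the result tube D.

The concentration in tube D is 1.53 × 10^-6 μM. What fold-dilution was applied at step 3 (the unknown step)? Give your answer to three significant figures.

Step 1: 260 μL + 17.5 mL = 17760 μL total → factor 17760/260 = 68.308
Step 2: 0.1 mL + 1.9 mL = 2 mL total → factor 2/0.1 = 20
Step 3: unknown factor x
Step 4: 1.15 mL brought to 14.1 mL → factor 14.1/1.15 = 12.261
Product of known-step factors = 16750
Overall factor = 3.00 μM / (1.53 × 10^-6 μM) = 1.9608 × 10^6
x = 1.9608 × 10^6 / 16750 = 117

117-fold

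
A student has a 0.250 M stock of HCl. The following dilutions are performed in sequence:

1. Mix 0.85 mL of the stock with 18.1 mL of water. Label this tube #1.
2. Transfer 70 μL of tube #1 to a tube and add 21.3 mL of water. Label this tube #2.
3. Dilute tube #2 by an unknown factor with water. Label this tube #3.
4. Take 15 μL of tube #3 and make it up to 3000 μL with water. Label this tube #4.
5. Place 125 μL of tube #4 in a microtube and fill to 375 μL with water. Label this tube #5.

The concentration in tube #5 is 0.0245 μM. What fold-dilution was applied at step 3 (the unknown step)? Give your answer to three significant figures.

2.50-fold

Step 1: 0.85 mL + 18.1 mL = 18.95 mL total → factor 18.95/0.85 = 22.294
Step 2: 70 μL + 21.3 mL = 21370 μL total → factor 21370/70 = 305.29
Step 3: unknown factor x
Step 4: 15 μL brought to 3000 μL → factor 3000/15 = 200
Step 5: 125 μL brought to 375 μL → factor 375/125 = 3
Product of known-step factors = 4.0836 × 10^6
Overall factor = 0.250 M / (0.0245 μM) = 1.0204 × 10^7
x = 1.0204 × 10^7 / 4.0836 × 10^6 = 2.50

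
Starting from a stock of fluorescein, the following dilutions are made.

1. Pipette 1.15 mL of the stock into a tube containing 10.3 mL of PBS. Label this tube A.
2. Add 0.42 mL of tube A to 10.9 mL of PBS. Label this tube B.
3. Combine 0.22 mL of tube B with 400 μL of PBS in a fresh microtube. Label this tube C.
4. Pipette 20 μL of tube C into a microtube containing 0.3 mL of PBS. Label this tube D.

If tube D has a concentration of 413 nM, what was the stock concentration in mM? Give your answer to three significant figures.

Step 1: 1.15 mL + 10.3 mL = 11.45 mL total → factor 11.45/1.15 = 9.9565
Step 2: 0.42 mL + 10.9 mL = 11.32 mL total → factor 11.32/0.42 = 26.952
Step 3: 0.22 mL + 400 μL = 0.62 mL total → factor 0.62/0.22 = 2.8182
Step 4: 20 μL + 0.3 mL = 320 μL total → factor 320/20 = 16
Overall dilution factor = 9.9565 × 26.952 × 2.8182 × 16 = 12100
Stock = 413 nM × 12100 = 4.997 × 10^6 nM = 5.00 mM

5.00 mM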